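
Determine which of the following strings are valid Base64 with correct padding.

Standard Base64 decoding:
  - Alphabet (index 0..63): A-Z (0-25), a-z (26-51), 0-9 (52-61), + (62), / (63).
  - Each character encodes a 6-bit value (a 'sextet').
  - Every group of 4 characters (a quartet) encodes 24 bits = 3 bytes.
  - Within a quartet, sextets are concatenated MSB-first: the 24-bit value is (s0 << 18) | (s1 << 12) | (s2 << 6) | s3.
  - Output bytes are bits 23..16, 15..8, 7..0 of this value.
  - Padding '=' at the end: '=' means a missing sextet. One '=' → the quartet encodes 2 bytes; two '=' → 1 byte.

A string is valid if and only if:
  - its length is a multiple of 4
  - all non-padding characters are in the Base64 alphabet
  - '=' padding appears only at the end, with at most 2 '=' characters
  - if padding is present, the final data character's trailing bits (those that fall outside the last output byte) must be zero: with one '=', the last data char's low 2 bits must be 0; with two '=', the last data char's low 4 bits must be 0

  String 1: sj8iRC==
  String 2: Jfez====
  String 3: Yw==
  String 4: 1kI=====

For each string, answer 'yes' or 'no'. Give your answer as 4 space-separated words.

Answer: no no yes no

Derivation:
String 1: 'sj8iRC==' → invalid (bad trailing bits)
String 2: 'Jfez====' → invalid (4 pad chars (max 2))
String 3: 'Yw==' → valid
String 4: '1kI=====' → invalid (5 pad chars (max 2))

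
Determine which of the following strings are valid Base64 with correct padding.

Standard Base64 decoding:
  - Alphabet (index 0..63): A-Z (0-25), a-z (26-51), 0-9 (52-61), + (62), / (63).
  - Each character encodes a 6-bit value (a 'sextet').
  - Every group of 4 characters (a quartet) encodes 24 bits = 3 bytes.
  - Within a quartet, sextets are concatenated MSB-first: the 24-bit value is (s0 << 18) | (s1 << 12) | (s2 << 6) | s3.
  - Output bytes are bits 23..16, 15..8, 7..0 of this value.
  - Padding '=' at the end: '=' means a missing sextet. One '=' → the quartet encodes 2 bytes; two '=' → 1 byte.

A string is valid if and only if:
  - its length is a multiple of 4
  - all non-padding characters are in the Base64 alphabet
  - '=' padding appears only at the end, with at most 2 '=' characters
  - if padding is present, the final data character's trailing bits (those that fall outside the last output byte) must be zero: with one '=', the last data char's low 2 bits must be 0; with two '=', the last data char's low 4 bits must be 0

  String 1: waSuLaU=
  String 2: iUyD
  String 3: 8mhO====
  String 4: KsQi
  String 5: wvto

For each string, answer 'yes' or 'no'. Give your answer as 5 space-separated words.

String 1: 'waSuLaU=' → valid
String 2: 'iUyD' → valid
String 3: '8mhO====' → invalid (4 pad chars (max 2))
String 4: 'KsQi' → valid
String 5: 'wvto' → valid

Answer: yes yes no yes yes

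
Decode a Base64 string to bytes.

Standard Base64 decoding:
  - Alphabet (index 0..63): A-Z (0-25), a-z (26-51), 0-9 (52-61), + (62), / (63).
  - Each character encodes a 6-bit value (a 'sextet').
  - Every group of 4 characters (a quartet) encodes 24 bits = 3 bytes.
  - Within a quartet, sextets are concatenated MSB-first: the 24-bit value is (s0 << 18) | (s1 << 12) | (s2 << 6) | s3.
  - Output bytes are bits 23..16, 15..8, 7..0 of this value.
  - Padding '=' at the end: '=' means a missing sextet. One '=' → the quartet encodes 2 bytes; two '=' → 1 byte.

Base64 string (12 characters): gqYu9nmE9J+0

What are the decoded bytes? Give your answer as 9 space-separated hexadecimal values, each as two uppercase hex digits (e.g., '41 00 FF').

After char 0 ('g'=32): chars_in_quartet=1 acc=0x20 bytes_emitted=0
After char 1 ('q'=42): chars_in_quartet=2 acc=0x82A bytes_emitted=0
After char 2 ('Y'=24): chars_in_quartet=3 acc=0x20A98 bytes_emitted=0
After char 3 ('u'=46): chars_in_quartet=4 acc=0x82A62E -> emit 82 A6 2E, reset; bytes_emitted=3
After char 4 ('9'=61): chars_in_quartet=1 acc=0x3D bytes_emitted=3
After char 5 ('n'=39): chars_in_quartet=2 acc=0xF67 bytes_emitted=3
After char 6 ('m'=38): chars_in_quartet=3 acc=0x3D9E6 bytes_emitted=3
After char 7 ('E'=4): chars_in_quartet=4 acc=0xF67984 -> emit F6 79 84, reset; bytes_emitted=6
After char 8 ('9'=61): chars_in_quartet=1 acc=0x3D bytes_emitted=6
After char 9 ('J'=9): chars_in_quartet=2 acc=0xF49 bytes_emitted=6
After char 10 ('+'=62): chars_in_quartet=3 acc=0x3D27E bytes_emitted=6
After char 11 ('0'=52): chars_in_quartet=4 acc=0xF49FB4 -> emit F4 9F B4, reset; bytes_emitted=9

Answer: 82 A6 2E F6 79 84 F4 9F B4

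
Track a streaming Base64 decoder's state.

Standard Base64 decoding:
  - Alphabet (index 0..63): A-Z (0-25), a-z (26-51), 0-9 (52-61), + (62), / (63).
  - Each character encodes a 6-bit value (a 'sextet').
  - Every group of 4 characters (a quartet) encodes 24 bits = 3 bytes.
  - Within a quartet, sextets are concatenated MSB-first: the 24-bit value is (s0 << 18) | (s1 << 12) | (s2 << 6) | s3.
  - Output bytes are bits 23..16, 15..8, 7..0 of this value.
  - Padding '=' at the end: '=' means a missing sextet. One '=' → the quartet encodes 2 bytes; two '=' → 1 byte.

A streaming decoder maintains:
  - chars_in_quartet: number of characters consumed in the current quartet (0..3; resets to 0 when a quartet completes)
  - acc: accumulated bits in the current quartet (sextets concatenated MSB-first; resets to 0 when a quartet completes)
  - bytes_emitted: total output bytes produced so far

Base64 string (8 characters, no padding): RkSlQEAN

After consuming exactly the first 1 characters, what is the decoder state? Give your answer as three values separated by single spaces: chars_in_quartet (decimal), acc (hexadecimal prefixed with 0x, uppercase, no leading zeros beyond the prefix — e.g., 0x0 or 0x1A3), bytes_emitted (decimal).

Answer: 1 0x11 0

Derivation:
After char 0 ('R'=17): chars_in_quartet=1 acc=0x11 bytes_emitted=0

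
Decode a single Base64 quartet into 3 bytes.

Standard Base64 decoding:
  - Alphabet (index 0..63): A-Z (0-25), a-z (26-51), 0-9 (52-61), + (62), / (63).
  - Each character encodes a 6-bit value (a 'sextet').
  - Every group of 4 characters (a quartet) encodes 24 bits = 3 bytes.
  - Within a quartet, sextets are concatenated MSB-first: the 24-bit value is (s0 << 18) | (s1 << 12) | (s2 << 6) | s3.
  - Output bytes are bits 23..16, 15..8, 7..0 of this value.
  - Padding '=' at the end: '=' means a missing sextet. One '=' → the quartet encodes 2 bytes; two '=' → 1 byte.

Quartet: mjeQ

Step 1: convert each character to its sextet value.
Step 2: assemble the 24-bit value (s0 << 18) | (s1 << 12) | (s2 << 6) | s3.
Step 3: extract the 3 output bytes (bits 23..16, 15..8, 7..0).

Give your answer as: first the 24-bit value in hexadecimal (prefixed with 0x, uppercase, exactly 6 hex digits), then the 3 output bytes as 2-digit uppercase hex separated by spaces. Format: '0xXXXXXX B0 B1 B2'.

Sextets: m=38, j=35, e=30, Q=16
24-bit: (38<<18) | (35<<12) | (30<<6) | 16
      = 0x980000 | 0x023000 | 0x000780 | 0x000010
      = 0x9A3790
Bytes: (v>>16)&0xFF=9A, (v>>8)&0xFF=37, v&0xFF=90

Answer: 0x9A3790 9A 37 90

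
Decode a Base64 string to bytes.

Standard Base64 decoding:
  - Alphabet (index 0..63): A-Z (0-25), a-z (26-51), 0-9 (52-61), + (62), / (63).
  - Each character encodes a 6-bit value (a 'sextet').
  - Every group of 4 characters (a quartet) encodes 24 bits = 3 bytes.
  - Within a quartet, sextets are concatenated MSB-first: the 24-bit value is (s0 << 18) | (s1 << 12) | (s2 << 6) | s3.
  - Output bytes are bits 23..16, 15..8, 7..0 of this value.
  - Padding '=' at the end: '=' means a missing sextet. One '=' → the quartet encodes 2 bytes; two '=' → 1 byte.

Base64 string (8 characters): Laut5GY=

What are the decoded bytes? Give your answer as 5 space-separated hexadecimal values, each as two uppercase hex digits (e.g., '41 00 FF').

After char 0 ('L'=11): chars_in_quartet=1 acc=0xB bytes_emitted=0
After char 1 ('a'=26): chars_in_quartet=2 acc=0x2DA bytes_emitted=0
After char 2 ('u'=46): chars_in_quartet=3 acc=0xB6AE bytes_emitted=0
After char 3 ('t'=45): chars_in_quartet=4 acc=0x2DABAD -> emit 2D AB AD, reset; bytes_emitted=3
After char 4 ('5'=57): chars_in_quartet=1 acc=0x39 bytes_emitted=3
After char 5 ('G'=6): chars_in_quartet=2 acc=0xE46 bytes_emitted=3
After char 6 ('Y'=24): chars_in_quartet=3 acc=0x39198 bytes_emitted=3
Padding '=': partial quartet acc=0x39198 -> emit E4 66; bytes_emitted=5

Answer: 2D AB AD E4 66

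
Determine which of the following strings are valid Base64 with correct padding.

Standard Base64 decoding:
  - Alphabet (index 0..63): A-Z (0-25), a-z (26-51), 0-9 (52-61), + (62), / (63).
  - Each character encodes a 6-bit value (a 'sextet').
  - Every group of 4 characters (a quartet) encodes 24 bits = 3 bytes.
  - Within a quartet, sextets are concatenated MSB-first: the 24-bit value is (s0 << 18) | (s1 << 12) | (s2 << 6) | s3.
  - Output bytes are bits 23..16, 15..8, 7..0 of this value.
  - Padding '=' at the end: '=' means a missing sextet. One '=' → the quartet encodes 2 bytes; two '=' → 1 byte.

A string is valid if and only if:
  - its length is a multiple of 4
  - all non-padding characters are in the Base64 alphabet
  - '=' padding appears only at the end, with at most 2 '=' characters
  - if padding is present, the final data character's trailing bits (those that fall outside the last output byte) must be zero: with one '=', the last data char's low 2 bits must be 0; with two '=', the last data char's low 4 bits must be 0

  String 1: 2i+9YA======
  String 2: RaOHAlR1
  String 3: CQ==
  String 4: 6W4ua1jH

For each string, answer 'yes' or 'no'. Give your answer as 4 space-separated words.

String 1: '2i+9YA======' → invalid (6 pad chars (max 2))
String 2: 'RaOHAlR1' → valid
String 3: 'CQ==' → valid
String 4: '6W4ua1jH' → valid

Answer: no yes yes yes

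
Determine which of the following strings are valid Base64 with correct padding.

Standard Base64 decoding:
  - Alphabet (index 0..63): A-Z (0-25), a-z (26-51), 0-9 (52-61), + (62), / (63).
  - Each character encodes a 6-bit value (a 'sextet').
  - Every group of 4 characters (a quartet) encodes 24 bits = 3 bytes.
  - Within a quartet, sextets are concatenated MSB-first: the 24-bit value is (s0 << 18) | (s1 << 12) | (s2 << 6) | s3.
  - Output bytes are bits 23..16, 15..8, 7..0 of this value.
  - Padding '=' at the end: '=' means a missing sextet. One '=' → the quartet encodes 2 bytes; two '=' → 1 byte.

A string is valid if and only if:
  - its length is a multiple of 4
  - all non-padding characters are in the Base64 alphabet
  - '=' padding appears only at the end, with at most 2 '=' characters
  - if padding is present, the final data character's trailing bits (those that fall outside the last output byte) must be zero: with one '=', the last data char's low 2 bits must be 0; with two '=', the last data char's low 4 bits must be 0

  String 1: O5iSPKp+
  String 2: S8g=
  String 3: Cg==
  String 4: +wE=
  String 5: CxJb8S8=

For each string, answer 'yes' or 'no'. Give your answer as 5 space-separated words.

String 1: 'O5iSPKp+' → valid
String 2: 'S8g=' → valid
String 3: 'Cg==' → valid
String 4: '+wE=' → valid
String 5: 'CxJb8S8=' → valid

Answer: yes yes yes yes yes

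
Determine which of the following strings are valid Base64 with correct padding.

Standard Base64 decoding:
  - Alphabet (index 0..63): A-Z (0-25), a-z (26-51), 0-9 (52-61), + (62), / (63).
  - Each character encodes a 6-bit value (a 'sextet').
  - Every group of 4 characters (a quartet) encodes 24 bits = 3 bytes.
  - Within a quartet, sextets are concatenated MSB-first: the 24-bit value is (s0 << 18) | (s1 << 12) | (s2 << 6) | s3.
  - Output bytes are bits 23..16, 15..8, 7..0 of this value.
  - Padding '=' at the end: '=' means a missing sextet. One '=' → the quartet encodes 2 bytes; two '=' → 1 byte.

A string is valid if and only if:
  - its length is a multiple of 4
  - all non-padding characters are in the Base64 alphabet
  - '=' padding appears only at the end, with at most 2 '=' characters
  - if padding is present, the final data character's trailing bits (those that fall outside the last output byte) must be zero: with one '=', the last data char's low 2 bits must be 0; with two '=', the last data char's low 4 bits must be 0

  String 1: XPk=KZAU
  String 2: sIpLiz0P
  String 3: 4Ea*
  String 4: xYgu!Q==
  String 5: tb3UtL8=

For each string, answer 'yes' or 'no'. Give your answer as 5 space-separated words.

String 1: 'XPk=KZAU' → invalid (bad char(s): ['=']; '=' in middle)
String 2: 'sIpLiz0P' → valid
String 3: '4Ea*' → invalid (bad char(s): ['*'])
String 4: 'xYgu!Q==' → invalid (bad char(s): ['!'])
String 5: 'tb3UtL8=' → valid

Answer: no yes no no yes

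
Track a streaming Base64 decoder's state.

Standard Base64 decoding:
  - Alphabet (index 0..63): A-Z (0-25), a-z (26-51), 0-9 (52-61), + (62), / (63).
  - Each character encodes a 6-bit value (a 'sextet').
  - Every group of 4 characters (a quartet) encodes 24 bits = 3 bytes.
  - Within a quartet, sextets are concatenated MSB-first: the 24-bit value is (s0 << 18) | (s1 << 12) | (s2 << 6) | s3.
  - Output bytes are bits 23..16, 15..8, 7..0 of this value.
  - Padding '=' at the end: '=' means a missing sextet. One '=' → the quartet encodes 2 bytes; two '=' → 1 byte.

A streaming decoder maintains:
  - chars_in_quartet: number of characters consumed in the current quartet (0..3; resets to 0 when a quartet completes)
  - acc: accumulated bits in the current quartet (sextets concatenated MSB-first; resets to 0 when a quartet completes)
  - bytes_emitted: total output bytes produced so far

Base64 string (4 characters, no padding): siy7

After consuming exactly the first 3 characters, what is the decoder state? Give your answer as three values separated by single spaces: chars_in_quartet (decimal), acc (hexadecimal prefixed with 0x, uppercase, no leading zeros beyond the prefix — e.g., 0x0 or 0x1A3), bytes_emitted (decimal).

After char 0 ('s'=44): chars_in_quartet=1 acc=0x2C bytes_emitted=0
After char 1 ('i'=34): chars_in_quartet=2 acc=0xB22 bytes_emitted=0
After char 2 ('y'=50): chars_in_quartet=3 acc=0x2C8B2 bytes_emitted=0

Answer: 3 0x2C8B2 0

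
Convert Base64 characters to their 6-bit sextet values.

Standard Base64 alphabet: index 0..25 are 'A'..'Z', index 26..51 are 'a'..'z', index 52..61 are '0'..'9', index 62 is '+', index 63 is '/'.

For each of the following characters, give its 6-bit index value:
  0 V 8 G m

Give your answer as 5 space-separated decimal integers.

'0': 0..9 range, 52 + ord('0') − ord('0') = 52
'V': A..Z range, ord('V') − ord('A') = 21
'8': 0..9 range, 52 + ord('8') − ord('0') = 60
'G': A..Z range, ord('G') − ord('A') = 6
'm': a..z range, 26 + ord('m') − ord('a') = 38

Answer: 52 21 60 6 38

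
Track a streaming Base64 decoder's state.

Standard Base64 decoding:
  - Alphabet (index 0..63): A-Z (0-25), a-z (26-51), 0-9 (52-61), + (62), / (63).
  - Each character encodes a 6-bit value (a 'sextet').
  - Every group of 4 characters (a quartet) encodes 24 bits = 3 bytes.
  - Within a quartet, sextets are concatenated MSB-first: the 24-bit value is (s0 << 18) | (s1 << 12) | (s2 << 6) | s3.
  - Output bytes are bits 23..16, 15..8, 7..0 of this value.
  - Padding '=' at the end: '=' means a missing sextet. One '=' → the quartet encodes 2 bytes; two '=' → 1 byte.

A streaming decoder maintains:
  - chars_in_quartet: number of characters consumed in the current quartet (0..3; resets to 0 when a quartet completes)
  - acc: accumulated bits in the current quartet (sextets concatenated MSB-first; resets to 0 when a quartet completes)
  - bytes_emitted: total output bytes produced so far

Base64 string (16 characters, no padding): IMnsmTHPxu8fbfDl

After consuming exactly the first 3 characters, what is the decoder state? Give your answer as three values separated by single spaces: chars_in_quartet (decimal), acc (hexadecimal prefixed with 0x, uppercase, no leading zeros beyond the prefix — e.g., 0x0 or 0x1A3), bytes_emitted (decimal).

Answer: 3 0x8327 0

Derivation:
After char 0 ('I'=8): chars_in_quartet=1 acc=0x8 bytes_emitted=0
After char 1 ('M'=12): chars_in_quartet=2 acc=0x20C bytes_emitted=0
After char 2 ('n'=39): chars_in_quartet=3 acc=0x8327 bytes_emitted=0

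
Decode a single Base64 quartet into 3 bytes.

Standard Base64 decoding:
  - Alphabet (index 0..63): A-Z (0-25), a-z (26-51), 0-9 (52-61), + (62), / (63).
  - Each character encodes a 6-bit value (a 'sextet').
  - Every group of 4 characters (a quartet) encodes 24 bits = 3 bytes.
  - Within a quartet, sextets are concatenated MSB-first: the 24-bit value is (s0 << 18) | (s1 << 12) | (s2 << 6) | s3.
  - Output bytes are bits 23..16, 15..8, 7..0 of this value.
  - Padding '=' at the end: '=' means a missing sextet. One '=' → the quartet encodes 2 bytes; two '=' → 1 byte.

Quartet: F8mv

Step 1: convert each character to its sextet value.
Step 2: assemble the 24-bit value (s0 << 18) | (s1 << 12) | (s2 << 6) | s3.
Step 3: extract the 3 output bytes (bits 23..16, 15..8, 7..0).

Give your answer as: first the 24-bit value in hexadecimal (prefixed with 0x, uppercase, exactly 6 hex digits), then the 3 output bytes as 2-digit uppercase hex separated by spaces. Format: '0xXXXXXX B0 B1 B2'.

Sextets: F=5, 8=60, m=38, v=47
24-bit: (5<<18) | (60<<12) | (38<<6) | 47
      = 0x140000 | 0x03C000 | 0x000980 | 0x00002F
      = 0x17C9AF
Bytes: (v>>16)&0xFF=17, (v>>8)&0xFF=C9, v&0xFF=AF

Answer: 0x17C9AF 17 C9 AF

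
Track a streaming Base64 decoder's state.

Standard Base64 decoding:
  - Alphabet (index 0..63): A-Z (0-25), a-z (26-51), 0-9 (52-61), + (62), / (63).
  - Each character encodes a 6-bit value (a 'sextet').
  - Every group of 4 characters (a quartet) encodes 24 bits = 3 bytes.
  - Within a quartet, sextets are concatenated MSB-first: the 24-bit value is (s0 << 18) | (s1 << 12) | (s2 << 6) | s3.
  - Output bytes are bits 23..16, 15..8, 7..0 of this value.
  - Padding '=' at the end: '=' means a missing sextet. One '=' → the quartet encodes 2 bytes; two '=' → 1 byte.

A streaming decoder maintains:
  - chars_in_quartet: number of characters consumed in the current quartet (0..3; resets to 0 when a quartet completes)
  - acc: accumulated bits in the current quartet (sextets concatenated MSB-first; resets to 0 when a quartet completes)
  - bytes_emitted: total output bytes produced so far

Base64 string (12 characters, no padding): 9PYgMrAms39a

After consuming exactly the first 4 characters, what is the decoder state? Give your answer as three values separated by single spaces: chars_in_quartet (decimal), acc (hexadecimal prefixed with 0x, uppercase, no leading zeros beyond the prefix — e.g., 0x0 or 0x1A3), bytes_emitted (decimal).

After char 0 ('9'=61): chars_in_quartet=1 acc=0x3D bytes_emitted=0
After char 1 ('P'=15): chars_in_quartet=2 acc=0xF4F bytes_emitted=0
After char 2 ('Y'=24): chars_in_quartet=3 acc=0x3D3D8 bytes_emitted=0
After char 3 ('g'=32): chars_in_quartet=4 acc=0xF4F620 -> emit F4 F6 20, reset; bytes_emitted=3

Answer: 0 0x0 3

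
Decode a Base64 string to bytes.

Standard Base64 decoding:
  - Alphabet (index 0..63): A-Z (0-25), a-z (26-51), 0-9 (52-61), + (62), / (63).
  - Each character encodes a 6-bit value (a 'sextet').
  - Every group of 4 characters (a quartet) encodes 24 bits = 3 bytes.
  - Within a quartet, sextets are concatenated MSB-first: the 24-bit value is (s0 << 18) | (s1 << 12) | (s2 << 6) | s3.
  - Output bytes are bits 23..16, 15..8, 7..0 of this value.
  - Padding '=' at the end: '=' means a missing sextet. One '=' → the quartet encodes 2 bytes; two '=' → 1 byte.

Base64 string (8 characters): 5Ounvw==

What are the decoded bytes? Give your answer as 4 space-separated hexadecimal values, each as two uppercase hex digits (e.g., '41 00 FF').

After char 0 ('5'=57): chars_in_quartet=1 acc=0x39 bytes_emitted=0
After char 1 ('O'=14): chars_in_quartet=2 acc=0xE4E bytes_emitted=0
After char 2 ('u'=46): chars_in_quartet=3 acc=0x393AE bytes_emitted=0
After char 3 ('n'=39): chars_in_quartet=4 acc=0xE4EBA7 -> emit E4 EB A7, reset; bytes_emitted=3
After char 4 ('v'=47): chars_in_quartet=1 acc=0x2F bytes_emitted=3
After char 5 ('w'=48): chars_in_quartet=2 acc=0xBF0 bytes_emitted=3
Padding '==': partial quartet acc=0xBF0 -> emit BF; bytes_emitted=4

Answer: E4 EB A7 BF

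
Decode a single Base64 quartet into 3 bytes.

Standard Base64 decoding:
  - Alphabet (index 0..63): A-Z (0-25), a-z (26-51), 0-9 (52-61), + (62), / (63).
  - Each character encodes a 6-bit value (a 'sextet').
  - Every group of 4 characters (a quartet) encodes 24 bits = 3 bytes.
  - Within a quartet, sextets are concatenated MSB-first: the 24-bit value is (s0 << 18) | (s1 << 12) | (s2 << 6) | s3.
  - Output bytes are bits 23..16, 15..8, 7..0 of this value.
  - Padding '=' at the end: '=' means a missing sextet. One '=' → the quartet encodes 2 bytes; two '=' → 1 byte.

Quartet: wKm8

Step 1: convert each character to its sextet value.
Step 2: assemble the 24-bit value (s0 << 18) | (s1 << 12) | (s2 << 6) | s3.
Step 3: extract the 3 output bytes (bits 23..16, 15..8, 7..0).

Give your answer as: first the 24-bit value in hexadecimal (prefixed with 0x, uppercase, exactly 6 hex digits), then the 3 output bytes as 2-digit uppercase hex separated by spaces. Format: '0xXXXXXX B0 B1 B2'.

Sextets: w=48, K=10, m=38, 8=60
24-bit: (48<<18) | (10<<12) | (38<<6) | 60
      = 0xC00000 | 0x00A000 | 0x000980 | 0x00003C
      = 0xC0A9BC
Bytes: (v>>16)&0xFF=C0, (v>>8)&0xFF=A9, v&0xFF=BC

Answer: 0xC0A9BC C0 A9 BC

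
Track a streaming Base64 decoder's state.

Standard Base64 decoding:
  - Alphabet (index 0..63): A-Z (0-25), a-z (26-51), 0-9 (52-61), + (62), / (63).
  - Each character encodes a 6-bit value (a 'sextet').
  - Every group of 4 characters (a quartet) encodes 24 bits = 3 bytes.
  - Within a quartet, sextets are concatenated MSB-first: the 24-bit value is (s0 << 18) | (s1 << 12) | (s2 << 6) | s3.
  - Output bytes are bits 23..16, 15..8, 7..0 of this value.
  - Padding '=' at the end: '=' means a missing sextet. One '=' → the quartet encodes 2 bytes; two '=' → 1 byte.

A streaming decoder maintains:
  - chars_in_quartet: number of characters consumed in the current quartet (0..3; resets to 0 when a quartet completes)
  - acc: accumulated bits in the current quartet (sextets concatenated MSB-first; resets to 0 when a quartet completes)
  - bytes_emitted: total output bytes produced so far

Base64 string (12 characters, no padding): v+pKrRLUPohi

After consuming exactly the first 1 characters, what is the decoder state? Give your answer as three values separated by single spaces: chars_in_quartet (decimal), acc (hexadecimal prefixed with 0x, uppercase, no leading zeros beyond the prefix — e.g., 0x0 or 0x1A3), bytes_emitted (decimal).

Answer: 1 0x2F 0

Derivation:
After char 0 ('v'=47): chars_in_quartet=1 acc=0x2F bytes_emitted=0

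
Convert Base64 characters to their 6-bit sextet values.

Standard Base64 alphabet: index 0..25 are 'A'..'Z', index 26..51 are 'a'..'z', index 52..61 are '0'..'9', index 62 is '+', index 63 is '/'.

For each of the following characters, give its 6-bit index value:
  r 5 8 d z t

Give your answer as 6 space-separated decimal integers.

'r': a..z range, 26 + ord('r') − ord('a') = 43
'5': 0..9 range, 52 + ord('5') − ord('0') = 57
'8': 0..9 range, 52 + ord('8') − ord('0') = 60
'd': a..z range, 26 + ord('d') − ord('a') = 29
'z': a..z range, 26 + ord('z') − ord('a') = 51
't': a..z range, 26 + ord('t') − ord('a') = 45

Answer: 43 57 60 29 51 45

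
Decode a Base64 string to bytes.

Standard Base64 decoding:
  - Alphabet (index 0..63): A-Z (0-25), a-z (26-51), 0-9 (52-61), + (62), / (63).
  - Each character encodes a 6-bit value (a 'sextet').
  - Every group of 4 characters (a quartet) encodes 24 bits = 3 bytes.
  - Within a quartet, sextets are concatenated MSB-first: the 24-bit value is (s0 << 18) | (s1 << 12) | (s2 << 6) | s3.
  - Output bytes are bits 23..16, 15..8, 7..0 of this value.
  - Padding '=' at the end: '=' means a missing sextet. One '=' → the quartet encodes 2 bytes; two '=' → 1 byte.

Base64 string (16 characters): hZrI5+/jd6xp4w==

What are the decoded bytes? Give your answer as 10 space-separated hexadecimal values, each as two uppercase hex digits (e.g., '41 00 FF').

After char 0 ('h'=33): chars_in_quartet=1 acc=0x21 bytes_emitted=0
After char 1 ('Z'=25): chars_in_quartet=2 acc=0x859 bytes_emitted=0
After char 2 ('r'=43): chars_in_quartet=3 acc=0x2166B bytes_emitted=0
After char 3 ('I'=8): chars_in_quartet=4 acc=0x859AC8 -> emit 85 9A C8, reset; bytes_emitted=3
After char 4 ('5'=57): chars_in_quartet=1 acc=0x39 bytes_emitted=3
After char 5 ('+'=62): chars_in_quartet=2 acc=0xE7E bytes_emitted=3
After char 6 ('/'=63): chars_in_quartet=3 acc=0x39FBF bytes_emitted=3
After char 7 ('j'=35): chars_in_quartet=4 acc=0xE7EFE3 -> emit E7 EF E3, reset; bytes_emitted=6
After char 8 ('d'=29): chars_in_quartet=1 acc=0x1D bytes_emitted=6
After char 9 ('6'=58): chars_in_quartet=2 acc=0x77A bytes_emitted=6
After char 10 ('x'=49): chars_in_quartet=3 acc=0x1DEB1 bytes_emitted=6
After char 11 ('p'=41): chars_in_quartet=4 acc=0x77AC69 -> emit 77 AC 69, reset; bytes_emitted=9
After char 12 ('4'=56): chars_in_quartet=1 acc=0x38 bytes_emitted=9
After char 13 ('w'=48): chars_in_quartet=2 acc=0xE30 bytes_emitted=9
Padding '==': partial quartet acc=0xE30 -> emit E3; bytes_emitted=10

Answer: 85 9A C8 E7 EF E3 77 AC 69 E3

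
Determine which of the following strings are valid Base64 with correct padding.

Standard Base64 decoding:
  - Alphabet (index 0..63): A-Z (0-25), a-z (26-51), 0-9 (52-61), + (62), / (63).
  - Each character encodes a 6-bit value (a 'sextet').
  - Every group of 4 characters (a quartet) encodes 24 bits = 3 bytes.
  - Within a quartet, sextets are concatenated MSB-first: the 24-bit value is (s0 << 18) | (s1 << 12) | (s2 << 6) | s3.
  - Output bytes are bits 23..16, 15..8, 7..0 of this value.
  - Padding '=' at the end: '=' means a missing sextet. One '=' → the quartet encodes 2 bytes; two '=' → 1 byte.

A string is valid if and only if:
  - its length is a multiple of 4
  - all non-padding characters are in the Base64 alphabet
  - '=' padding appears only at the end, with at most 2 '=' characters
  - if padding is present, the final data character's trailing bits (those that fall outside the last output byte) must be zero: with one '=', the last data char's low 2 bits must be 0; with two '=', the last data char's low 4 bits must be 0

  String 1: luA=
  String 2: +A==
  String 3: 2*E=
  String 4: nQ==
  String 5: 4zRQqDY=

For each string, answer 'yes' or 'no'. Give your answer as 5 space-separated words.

String 1: 'luA=' → valid
String 2: '+A==' → valid
String 3: '2*E=' → invalid (bad char(s): ['*'])
String 4: 'nQ==' → valid
String 5: '4zRQqDY=' → valid

Answer: yes yes no yes yes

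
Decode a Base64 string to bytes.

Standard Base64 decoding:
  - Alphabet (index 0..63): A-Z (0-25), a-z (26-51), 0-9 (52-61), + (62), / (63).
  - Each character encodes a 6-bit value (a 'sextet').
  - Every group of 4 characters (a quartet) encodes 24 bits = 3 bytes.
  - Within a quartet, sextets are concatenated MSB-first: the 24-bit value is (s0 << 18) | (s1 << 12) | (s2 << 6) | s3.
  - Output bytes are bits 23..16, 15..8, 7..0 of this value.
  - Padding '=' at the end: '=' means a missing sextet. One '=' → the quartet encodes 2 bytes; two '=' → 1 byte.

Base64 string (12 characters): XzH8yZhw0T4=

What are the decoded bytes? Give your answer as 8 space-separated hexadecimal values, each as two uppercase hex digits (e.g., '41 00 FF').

Answer: 5F 31 FC C9 98 70 D1 3E

Derivation:
After char 0 ('X'=23): chars_in_quartet=1 acc=0x17 bytes_emitted=0
After char 1 ('z'=51): chars_in_quartet=2 acc=0x5F3 bytes_emitted=0
After char 2 ('H'=7): chars_in_quartet=3 acc=0x17CC7 bytes_emitted=0
After char 3 ('8'=60): chars_in_quartet=4 acc=0x5F31FC -> emit 5F 31 FC, reset; bytes_emitted=3
After char 4 ('y'=50): chars_in_quartet=1 acc=0x32 bytes_emitted=3
After char 5 ('Z'=25): chars_in_quartet=2 acc=0xC99 bytes_emitted=3
After char 6 ('h'=33): chars_in_quartet=3 acc=0x32661 bytes_emitted=3
After char 7 ('w'=48): chars_in_quartet=4 acc=0xC99870 -> emit C9 98 70, reset; bytes_emitted=6
After char 8 ('0'=52): chars_in_quartet=1 acc=0x34 bytes_emitted=6
After char 9 ('T'=19): chars_in_quartet=2 acc=0xD13 bytes_emitted=6
After char 10 ('4'=56): chars_in_quartet=3 acc=0x344F8 bytes_emitted=6
Padding '=': partial quartet acc=0x344F8 -> emit D1 3E; bytes_emitted=8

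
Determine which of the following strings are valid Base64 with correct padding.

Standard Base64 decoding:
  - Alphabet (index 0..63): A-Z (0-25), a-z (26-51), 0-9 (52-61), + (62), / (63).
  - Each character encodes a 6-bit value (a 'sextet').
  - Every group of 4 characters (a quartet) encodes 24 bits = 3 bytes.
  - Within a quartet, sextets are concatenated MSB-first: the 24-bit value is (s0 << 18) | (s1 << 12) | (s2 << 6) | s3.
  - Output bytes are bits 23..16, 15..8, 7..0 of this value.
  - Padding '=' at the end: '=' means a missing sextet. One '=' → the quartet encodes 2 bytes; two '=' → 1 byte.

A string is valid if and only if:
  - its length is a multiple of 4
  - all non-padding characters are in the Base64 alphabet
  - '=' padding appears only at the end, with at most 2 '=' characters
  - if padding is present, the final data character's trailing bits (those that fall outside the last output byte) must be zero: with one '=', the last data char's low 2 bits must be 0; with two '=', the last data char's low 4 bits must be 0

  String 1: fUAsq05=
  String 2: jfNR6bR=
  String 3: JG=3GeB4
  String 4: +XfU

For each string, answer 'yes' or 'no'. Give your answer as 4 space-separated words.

Answer: no no no yes

Derivation:
String 1: 'fUAsq05=' → invalid (bad trailing bits)
String 2: 'jfNR6bR=' → invalid (bad trailing bits)
String 3: 'JG=3GeB4' → invalid (bad char(s): ['=']; '=' in middle)
String 4: '+XfU' → valid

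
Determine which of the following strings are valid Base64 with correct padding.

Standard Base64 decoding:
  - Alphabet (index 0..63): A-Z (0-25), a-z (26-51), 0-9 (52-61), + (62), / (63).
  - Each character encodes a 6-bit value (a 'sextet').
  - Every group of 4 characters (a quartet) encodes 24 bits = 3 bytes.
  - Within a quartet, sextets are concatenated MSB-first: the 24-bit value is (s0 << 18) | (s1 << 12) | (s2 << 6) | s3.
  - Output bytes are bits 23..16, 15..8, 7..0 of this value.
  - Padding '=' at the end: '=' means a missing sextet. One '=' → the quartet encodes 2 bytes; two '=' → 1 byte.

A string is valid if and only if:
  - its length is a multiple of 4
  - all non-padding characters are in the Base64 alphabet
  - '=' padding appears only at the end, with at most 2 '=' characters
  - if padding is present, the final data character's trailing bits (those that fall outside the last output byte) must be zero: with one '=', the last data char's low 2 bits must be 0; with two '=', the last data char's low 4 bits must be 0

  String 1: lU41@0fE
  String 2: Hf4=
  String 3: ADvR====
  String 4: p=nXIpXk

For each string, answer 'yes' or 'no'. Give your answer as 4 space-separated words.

Answer: no yes no no

Derivation:
String 1: 'lU41@0fE' → invalid (bad char(s): ['@'])
String 2: 'Hf4=' → valid
String 3: 'ADvR====' → invalid (4 pad chars (max 2))
String 4: 'p=nXIpXk' → invalid (bad char(s): ['=']; '=' in middle)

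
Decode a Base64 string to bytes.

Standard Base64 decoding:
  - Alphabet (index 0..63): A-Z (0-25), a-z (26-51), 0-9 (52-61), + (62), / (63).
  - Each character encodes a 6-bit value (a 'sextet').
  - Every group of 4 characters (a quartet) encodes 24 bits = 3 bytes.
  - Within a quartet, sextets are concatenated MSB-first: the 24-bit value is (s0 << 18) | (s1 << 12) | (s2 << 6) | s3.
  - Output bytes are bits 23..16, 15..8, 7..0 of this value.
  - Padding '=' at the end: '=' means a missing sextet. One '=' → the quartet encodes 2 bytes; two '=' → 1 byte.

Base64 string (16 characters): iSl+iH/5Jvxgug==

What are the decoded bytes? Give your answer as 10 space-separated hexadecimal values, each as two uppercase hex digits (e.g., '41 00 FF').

After char 0 ('i'=34): chars_in_quartet=1 acc=0x22 bytes_emitted=0
After char 1 ('S'=18): chars_in_quartet=2 acc=0x892 bytes_emitted=0
After char 2 ('l'=37): chars_in_quartet=3 acc=0x224A5 bytes_emitted=0
After char 3 ('+'=62): chars_in_quartet=4 acc=0x89297E -> emit 89 29 7E, reset; bytes_emitted=3
After char 4 ('i'=34): chars_in_quartet=1 acc=0x22 bytes_emitted=3
After char 5 ('H'=7): chars_in_quartet=2 acc=0x887 bytes_emitted=3
After char 6 ('/'=63): chars_in_quartet=3 acc=0x221FF bytes_emitted=3
After char 7 ('5'=57): chars_in_quartet=4 acc=0x887FF9 -> emit 88 7F F9, reset; bytes_emitted=6
After char 8 ('J'=9): chars_in_quartet=1 acc=0x9 bytes_emitted=6
After char 9 ('v'=47): chars_in_quartet=2 acc=0x26F bytes_emitted=6
After char 10 ('x'=49): chars_in_quartet=3 acc=0x9BF1 bytes_emitted=6
After char 11 ('g'=32): chars_in_quartet=4 acc=0x26FC60 -> emit 26 FC 60, reset; bytes_emitted=9
After char 12 ('u'=46): chars_in_quartet=1 acc=0x2E bytes_emitted=9
After char 13 ('g'=32): chars_in_quartet=2 acc=0xBA0 bytes_emitted=9
Padding '==': partial quartet acc=0xBA0 -> emit BA; bytes_emitted=10

Answer: 89 29 7E 88 7F F9 26 FC 60 BA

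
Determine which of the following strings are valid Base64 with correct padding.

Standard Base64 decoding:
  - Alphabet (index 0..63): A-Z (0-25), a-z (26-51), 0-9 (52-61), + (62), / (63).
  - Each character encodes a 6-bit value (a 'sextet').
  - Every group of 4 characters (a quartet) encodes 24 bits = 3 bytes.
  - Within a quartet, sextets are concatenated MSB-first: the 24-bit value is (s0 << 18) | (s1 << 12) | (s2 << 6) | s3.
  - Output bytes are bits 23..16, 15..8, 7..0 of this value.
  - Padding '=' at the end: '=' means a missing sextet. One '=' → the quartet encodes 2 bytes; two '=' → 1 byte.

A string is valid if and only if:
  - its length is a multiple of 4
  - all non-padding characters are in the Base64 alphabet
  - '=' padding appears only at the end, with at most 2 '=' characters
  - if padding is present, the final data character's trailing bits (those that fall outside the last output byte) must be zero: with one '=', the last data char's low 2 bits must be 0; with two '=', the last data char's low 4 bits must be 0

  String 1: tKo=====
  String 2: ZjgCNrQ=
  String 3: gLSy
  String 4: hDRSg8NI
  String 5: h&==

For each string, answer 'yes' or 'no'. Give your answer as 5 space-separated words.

String 1: 'tKo=====' → invalid (5 pad chars (max 2))
String 2: 'ZjgCNrQ=' → valid
String 3: 'gLSy' → valid
String 4: 'hDRSg8NI' → valid
String 5: 'h&==' → invalid (bad char(s): ['&'])

Answer: no yes yes yes no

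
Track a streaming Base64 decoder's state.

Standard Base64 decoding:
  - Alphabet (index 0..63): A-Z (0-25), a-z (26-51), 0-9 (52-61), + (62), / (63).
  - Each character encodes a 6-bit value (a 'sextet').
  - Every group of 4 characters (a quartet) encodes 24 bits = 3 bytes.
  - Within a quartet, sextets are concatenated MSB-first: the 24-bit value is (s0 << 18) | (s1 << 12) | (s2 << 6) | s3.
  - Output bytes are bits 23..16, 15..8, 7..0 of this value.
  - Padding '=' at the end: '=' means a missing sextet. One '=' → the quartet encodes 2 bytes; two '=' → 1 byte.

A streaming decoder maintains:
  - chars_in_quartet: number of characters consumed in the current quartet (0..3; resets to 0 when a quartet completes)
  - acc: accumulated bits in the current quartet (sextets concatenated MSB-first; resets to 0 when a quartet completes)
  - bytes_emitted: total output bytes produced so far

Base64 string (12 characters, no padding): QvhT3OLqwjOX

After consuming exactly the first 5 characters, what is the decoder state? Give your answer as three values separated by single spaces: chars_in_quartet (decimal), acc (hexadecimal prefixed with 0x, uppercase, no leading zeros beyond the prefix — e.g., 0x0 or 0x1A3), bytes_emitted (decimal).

After char 0 ('Q'=16): chars_in_quartet=1 acc=0x10 bytes_emitted=0
After char 1 ('v'=47): chars_in_quartet=2 acc=0x42F bytes_emitted=0
After char 2 ('h'=33): chars_in_quartet=3 acc=0x10BE1 bytes_emitted=0
After char 3 ('T'=19): chars_in_quartet=4 acc=0x42F853 -> emit 42 F8 53, reset; bytes_emitted=3
After char 4 ('3'=55): chars_in_quartet=1 acc=0x37 bytes_emitted=3

Answer: 1 0x37 3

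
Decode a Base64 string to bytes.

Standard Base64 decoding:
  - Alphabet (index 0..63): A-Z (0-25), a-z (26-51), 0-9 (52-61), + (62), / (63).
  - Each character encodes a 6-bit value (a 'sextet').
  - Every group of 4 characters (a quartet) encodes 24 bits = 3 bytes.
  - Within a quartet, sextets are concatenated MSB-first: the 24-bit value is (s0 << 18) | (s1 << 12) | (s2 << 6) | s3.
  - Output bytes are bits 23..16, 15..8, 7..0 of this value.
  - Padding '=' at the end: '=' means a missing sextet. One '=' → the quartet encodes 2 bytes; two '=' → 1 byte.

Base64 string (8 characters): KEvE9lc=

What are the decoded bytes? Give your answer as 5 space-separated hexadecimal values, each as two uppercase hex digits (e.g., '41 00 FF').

After char 0 ('K'=10): chars_in_quartet=1 acc=0xA bytes_emitted=0
After char 1 ('E'=4): chars_in_quartet=2 acc=0x284 bytes_emitted=0
After char 2 ('v'=47): chars_in_quartet=3 acc=0xA12F bytes_emitted=0
After char 3 ('E'=4): chars_in_quartet=4 acc=0x284BC4 -> emit 28 4B C4, reset; bytes_emitted=3
After char 4 ('9'=61): chars_in_quartet=1 acc=0x3D bytes_emitted=3
After char 5 ('l'=37): chars_in_quartet=2 acc=0xF65 bytes_emitted=3
After char 6 ('c'=28): chars_in_quartet=3 acc=0x3D95C bytes_emitted=3
Padding '=': partial quartet acc=0x3D95C -> emit F6 57; bytes_emitted=5

Answer: 28 4B C4 F6 57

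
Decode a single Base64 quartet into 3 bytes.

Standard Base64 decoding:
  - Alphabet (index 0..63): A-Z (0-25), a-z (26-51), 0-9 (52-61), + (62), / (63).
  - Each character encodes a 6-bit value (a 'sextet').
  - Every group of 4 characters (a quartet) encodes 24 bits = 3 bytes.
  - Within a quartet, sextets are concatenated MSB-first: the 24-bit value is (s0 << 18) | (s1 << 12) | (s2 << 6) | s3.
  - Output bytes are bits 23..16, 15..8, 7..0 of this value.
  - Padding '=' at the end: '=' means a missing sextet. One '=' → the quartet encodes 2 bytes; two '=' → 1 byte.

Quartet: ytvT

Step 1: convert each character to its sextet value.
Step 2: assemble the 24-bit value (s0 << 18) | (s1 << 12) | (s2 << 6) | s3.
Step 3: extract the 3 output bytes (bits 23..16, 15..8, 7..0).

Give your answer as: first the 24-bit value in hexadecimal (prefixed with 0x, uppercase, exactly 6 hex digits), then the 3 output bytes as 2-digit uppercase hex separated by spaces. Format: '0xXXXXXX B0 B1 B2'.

Sextets: y=50, t=45, v=47, T=19
24-bit: (50<<18) | (45<<12) | (47<<6) | 19
      = 0xC80000 | 0x02D000 | 0x000BC0 | 0x000013
      = 0xCADBD3
Bytes: (v>>16)&0xFF=CA, (v>>8)&0xFF=DB, v&0xFF=D3

Answer: 0xCADBD3 CA DB D3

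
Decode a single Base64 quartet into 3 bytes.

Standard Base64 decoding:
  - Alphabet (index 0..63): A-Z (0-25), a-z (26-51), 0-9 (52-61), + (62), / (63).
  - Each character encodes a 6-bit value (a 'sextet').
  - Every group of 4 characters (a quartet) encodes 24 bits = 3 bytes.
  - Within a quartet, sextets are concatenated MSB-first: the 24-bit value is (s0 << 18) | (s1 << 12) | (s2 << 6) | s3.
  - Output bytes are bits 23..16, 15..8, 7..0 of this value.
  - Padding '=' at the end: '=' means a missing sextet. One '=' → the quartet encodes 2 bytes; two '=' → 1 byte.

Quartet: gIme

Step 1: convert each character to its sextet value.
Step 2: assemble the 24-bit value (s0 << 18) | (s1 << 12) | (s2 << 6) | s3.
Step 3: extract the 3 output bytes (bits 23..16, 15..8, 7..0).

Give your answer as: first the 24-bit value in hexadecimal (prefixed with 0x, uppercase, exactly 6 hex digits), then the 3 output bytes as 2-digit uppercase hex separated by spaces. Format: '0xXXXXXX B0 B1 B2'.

Answer: 0x80899E 80 89 9E

Derivation:
Sextets: g=32, I=8, m=38, e=30
24-bit: (32<<18) | (8<<12) | (38<<6) | 30
      = 0x800000 | 0x008000 | 0x000980 | 0x00001E
      = 0x80899E
Bytes: (v>>16)&0xFF=80, (v>>8)&0xFF=89, v&0xFF=9E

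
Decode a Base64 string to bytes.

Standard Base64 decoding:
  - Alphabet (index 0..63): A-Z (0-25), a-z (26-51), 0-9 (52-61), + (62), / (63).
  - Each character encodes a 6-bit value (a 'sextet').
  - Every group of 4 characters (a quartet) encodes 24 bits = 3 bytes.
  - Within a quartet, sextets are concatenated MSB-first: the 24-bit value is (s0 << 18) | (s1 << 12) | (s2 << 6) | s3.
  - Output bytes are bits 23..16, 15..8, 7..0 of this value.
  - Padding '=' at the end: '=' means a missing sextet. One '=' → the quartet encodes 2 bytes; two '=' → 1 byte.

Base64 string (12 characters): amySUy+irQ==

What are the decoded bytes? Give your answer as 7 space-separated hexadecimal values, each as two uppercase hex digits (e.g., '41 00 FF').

After char 0 ('a'=26): chars_in_quartet=1 acc=0x1A bytes_emitted=0
After char 1 ('m'=38): chars_in_quartet=2 acc=0x6A6 bytes_emitted=0
After char 2 ('y'=50): chars_in_quartet=3 acc=0x1A9B2 bytes_emitted=0
After char 3 ('S'=18): chars_in_quartet=4 acc=0x6A6C92 -> emit 6A 6C 92, reset; bytes_emitted=3
After char 4 ('U'=20): chars_in_quartet=1 acc=0x14 bytes_emitted=3
After char 5 ('y'=50): chars_in_quartet=2 acc=0x532 bytes_emitted=3
After char 6 ('+'=62): chars_in_quartet=3 acc=0x14CBE bytes_emitted=3
After char 7 ('i'=34): chars_in_quartet=4 acc=0x532FA2 -> emit 53 2F A2, reset; bytes_emitted=6
After char 8 ('r'=43): chars_in_quartet=1 acc=0x2B bytes_emitted=6
After char 9 ('Q'=16): chars_in_quartet=2 acc=0xAD0 bytes_emitted=6
Padding '==': partial quartet acc=0xAD0 -> emit AD; bytes_emitted=7

Answer: 6A 6C 92 53 2F A2 AD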